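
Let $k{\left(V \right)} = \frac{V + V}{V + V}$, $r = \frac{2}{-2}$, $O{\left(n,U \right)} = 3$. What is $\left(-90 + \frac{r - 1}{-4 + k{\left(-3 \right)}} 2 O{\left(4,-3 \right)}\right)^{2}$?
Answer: $7396$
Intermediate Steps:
$r = -1$ ($r = 2 \left(- \frac{1}{2}\right) = -1$)
$k{\left(V \right)} = 1$ ($k{\left(V \right)} = \frac{2 V}{2 V} = 2 V \frac{1}{2 V} = 1$)
$\left(-90 + \frac{r - 1}{-4 + k{\left(-3 \right)}} 2 O{\left(4,-3 \right)}\right)^{2} = \left(-90 + \frac{-1 - 1}{-4 + 1} \cdot 2 \cdot 3\right)^{2} = \left(-90 + - \frac{2}{-3} \cdot 2 \cdot 3\right)^{2} = \left(-90 + \left(-2\right) \left(- \frac{1}{3}\right) 2 \cdot 3\right)^{2} = \left(-90 + \frac{2}{3} \cdot 2 \cdot 3\right)^{2} = \left(-90 + \frac{4}{3} \cdot 3\right)^{2} = \left(-90 + 4\right)^{2} = \left(-86\right)^{2} = 7396$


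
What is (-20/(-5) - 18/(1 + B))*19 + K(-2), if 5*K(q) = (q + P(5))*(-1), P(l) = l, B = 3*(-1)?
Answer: 1232/5 ≈ 246.40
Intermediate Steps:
B = -3
K(q) = -1 - q/5 (K(q) = ((q + 5)*(-1))/5 = ((5 + q)*(-1))/5 = (-5 - q)/5 = -1 - q/5)
(-20/(-5) - 18/(1 + B))*19 + K(-2) = (-20/(-5) - 18/(1 - 3))*19 + (-1 - 1/5*(-2)) = (-20*(-1/5) - 18/(-2))*19 + (-1 + 2/5) = (4 - 18*(-1/2))*19 - 3/5 = (4 + 9)*19 - 3/5 = 13*19 - 3/5 = 247 - 3/5 = 1232/5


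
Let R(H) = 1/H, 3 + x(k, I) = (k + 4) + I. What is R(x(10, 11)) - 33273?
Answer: -732005/22 ≈ -33273.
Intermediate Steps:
x(k, I) = 1 + I + k (x(k, I) = -3 + ((k + 4) + I) = -3 + ((4 + k) + I) = -3 + (4 + I + k) = 1 + I + k)
R(x(10, 11)) - 33273 = 1/(1 + 11 + 10) - 33273 = 1/22 - 33273 = -732005/22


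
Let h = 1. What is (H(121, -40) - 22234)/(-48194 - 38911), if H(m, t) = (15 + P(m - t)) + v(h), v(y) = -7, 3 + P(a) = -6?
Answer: 4447/17421 ≈ 0.25527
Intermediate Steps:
P(a) = -9 (P(a) = -3 - 6 = -9)
H(m, t) = -1 (H(m, t) = (15 - 9) - 7 = 6 - 7 = -1)
(H(121, -40) - 22234)/(-48194 - 38911) = (-1 - 22234)/(-48194 - 38911) = -22235/(-87105) = -22235*(-1/87105) = 4447/17421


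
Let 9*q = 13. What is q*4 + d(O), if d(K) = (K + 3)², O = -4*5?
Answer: 2653/9 ≈ 294.78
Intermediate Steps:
q = 13/9 (q = (⅑)*13 = 13/9 ≈ 1.4444)
O = -20
d(K) = (3 + K)²
q*4 + d(O) = (13/9)*4 + (3 - 20)² = 52/9 + (-17)² = 52/9 + 289 = 2653/9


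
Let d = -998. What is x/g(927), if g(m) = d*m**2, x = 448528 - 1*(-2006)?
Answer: -75089/142935057 ≈ -0.00052534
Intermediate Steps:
x = 450534 (x = 448528 + 2006 = 450534)
g(m) = -998*m**2
x/g(927) = 450534/((-998*927**2)) = 450534/((-998*859329)) = 450534/(-857610342) = 450534*(-1/857610342) = -75089/142935057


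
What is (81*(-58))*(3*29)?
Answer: -408726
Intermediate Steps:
(81*(-58))*(3*29) = -4698*87 = -408726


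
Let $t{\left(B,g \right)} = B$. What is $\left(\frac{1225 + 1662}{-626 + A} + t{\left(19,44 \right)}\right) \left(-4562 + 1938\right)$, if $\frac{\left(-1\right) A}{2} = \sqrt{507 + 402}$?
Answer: $- \frac{913364872}{24265} - \frac{2840808 \sqrt{101}}{24265} \approx -38818.0$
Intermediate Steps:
$A = - 6 \sqrt{101}$ ($A = - 2 \sqrt{507 + 402} = - 2 \sqrt{909} = - 2 \cdot 3 \sqrt{101} = - 6 \sqrt{101} \approx -60.299$)
$\left(\frac{1225 + 1662}{-626 + A} + t{\left(19,44 \right)}\right) \left(-4562 + 1938\right) = \left(\frac{1225 + 1662}{-626 - 6 \sqrt{101}} + 19\right) \left(-4562 + 1938\right) = \left(\frac{2887}{-626 - 6 \sqrt{101}} + 19\right) \left(-2624\right) = \left(19 + \frac{2887}{-626 - 6 \sqrt{101}}\right) \left(-2624\right) = -49856 - \frac{7575488}{-626 - 6 \sqrt{101}}$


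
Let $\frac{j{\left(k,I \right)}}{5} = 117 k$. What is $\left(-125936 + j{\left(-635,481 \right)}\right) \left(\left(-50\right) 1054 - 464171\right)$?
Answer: $257097320981$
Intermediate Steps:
$j{\left(k,I \right)} = 585 k$ ($j{\left(k,I \right)} = 5 \cdot 117 k = 585 k$)
$\left(-125936 + j{\left(-635,481 \right)}\right) \left(\left(-50\right) 1054 - 464171\right) = \left(-125936 + 585 \left(-635\right)\right) \left(\left(-50\right) 1054 - 464171\right) = \left(-125936 - 371475\right) \left(-52700 - 464171\right) = \left(-497411\right) \left(-516871\right) = 257097320981$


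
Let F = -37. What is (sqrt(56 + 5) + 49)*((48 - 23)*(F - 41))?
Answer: -95550 - 1950*sqrt(61) ≈ -1.1078e+5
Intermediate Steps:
(sqrt(56 + 5) + 49)*((48 - 23)*(F - 41)) = (sqrt(56 + 5) + 49)*((48 - 23)*(-37 - 41)) = (sqrt(61) + 49)*(25*(-78)) = (49 + sqrt(61))*(-1950) = -95550 - 1950*sqrt(61)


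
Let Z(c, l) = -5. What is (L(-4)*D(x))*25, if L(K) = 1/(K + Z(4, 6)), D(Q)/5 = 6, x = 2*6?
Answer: -250/3 ≈ -83.333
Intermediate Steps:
x = 12
D(Q) = 30 (D(Q) = 5*6 = 30)
L(K) = 1/(-5 + K) (L(K) = 1/(K - 5) = 1/(-5 + K))
(L(-4)*D(x))*25 = (30/(-5 - 4))*25 = (30/(-9))*25 = -⅑*30*25 = -10/3*25 = -250/3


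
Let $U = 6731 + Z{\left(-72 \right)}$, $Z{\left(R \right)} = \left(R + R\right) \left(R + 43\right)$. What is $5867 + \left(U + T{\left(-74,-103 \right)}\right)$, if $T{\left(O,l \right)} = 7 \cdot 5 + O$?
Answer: $16735$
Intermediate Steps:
$Z{\left(R \right)} = 2 R \left(43 + R\right)$
$T{\left(O,l \right)} = 35 + O$
$U = 10907$ ($U = 6731 + 2 \left(-72\right) \left(43 - 72\right) = 6731 + 2 \left(-72\right) \left(-29\right) = 6731 + 4176 = 10907$)
$5867 + \left(U + T{\left(-74,-103 \right)}\right) = 5867 + \left(10907 + \left(35 - 74\right)\right) = 5867 + \left(10907 - 39\right) = 5867 + 10868 = 16735$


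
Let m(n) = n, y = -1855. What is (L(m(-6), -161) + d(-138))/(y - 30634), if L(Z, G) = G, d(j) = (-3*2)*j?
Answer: -667/32489 ≈ -0.020530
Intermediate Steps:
d(j) = -6*j
(L(m(-6), -161) + d(-138))/(y - 30634) = (-161 - 6*(-138))/(-1855 - 30634) = (-161 + 828)/(-32489) = 667*(-1/32489) = -667/32489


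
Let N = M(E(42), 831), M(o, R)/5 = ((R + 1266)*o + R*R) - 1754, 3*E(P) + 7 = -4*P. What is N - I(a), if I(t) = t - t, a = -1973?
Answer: 2832410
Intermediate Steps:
E(P) = -7/3 - 4*P/3 (E(P) = -7/3 + (-4*P)/3 = -7/3 - 4*P/3)
M(o, R) = -8770 + 5*R**2 + 5*o*(1266 + R) (M(o, R) = 5*(((R + 1266)*o + R*R) - 1754) = 5*(((1266 + R)*o + R**2) - 1754) = 5*((o*(1266 + R) + R**2) - 1754) = 5*((R**2 + o*(1266 + R)) - 1754) = 5*(-1754 + R**2 + o*(1266 + R)) = -8770 + 5*R**2 + 5*o*(1266 + R))
N = 2832410 (N = -8770 + 5*831**2 + 6330*(-7/3 - 4/3*42) + 5*831*(-7/3 - 4/3*42) = -8770 + 5*690561 + 6330*(-7/3 - 56) + 5*831*(-7/3 - 56) = -8770 + 3452805 + 6330*(-175/3) + 5*831*(-175/3) = -8770 + 3452805 - 369250 - 242375 = 2832410)
I(t) = 0
N - I(a) = 2832410 - 1*0 = 2832410 + 0 = 2832410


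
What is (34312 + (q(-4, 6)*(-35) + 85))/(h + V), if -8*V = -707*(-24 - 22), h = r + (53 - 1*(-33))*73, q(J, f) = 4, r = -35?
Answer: 137028/8711 ≈ 15.730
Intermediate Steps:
h = 6243 (h = -35 + (53 - 1*(-33))*73 = -35 + (53 + 33)*73 = -35 + 86*73 = -35 + 6278 = 6243)
V = -16261/4 (V = -(-707)*(-24 - 22)/8 = -(-707)*(-46)/8 = -⅛*32522 = -16261/4 ≈ -4065.3)
(34312 + (q(-4, 6)*(-35) + 85))/(h + V) = (34312 + (4*(-35) + 85))/(6243 - 16261/4) = (34312 + (-140 + 85))/(8711/4) = (34312 - 55)*(4/8711) = 34257*(4/8711) = 137028/8711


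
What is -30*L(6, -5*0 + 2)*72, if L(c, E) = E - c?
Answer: 8640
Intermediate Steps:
-30*L(6, -5*0 + 2)*72 = -30*((-5*0 + 2) - 1*6)*72 = -30*((0 + 2) - 6)*72 = -30*(2 - 6)*72 = -30*(-4)*72 = 120*72 = 8640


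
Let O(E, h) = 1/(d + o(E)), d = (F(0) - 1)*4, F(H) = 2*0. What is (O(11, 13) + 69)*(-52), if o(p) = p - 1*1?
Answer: -10790/3 ≈ -3596.7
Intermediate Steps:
F(H) = 0
o(p) = -1 + p (o(p) = p - 1 = -1 + p)
d = -4 (d = (0 - 1)*4 = -1*4 = -4)
O(E, h) = 1/(-5 + E) (O(E, h) = 1/(-4 + (-1 + E)) = 1/(-5 + E))
(O(11, 13) + 69)*(-52) = (1/(-5 + 11) + 69)*(-52) = (1/6 + 69)*(-52) = (⅙ + 69)*(-52) = (415/6)*(-52) = -10790/3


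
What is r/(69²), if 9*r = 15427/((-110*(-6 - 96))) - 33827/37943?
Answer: 205807721/18241695990540 ≈ 1.1282e-5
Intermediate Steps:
r = 205807721/3831484140 (r = (15427/((-110*(-6 - 96))) - 33827/37943)/9 = (15427/((-110*(-102))) - 33827*1/37943)/9 = (15427/11220 - 33827/37943)/9 = (⅑)*(205807721/425720460) = 205807721/3831484140 ≈ 0.053715)
r/(69²) = 205807721/(3831484140*(69²)) = (205807721/3831484140)/4761 = (205807721/3831484140)*(1/4761) = 205807721/18241695990540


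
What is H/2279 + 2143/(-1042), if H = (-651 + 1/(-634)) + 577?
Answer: -786319553/376392803 ≈ -2.0891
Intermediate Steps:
H = -46917/634 (H = (-651 - 1/634) + 577 = -412735/634 + 577 = -46917/634 ≈ -74.002)
H/2279 + 2143/(-1042) = -46917/634/2279 + 2143/(-1042) = -46917/634*1/2279 + 2143*(-1/1042) = -46917/1444886 - 2143/1042 = -786319553/376392803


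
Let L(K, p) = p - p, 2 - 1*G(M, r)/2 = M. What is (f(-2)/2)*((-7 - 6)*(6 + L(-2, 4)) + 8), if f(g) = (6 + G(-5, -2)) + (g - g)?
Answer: -700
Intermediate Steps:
G(M, r) = 4 - 2*M
L(K, p) = 0
f(g) = 20 (f(g) = (6 + (4 - 2*(-5))) + (g - g) = (6 + (4 + 10)) + 0 = (6 + 14) + 0 = 20 + 0 = 20)
(f(-2)/2)*((-7 - 6)*(6 + L(-2, 4)) + 8) = (20/2)*((-7 - 6)*(6 + 0) + 8) = (20*(1/2))*(-13*6 + 8) = 10*(-78 + 8) = 10*(-70) = -700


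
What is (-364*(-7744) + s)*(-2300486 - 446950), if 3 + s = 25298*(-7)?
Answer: -7257975861972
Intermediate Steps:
s = -177089 (s = -3 + 25298*(-7) = -3 - 177086 = -177089)
(-364*(-7744) + s)*(-2300486 - 446950) = (-364*(-7744) - 177089)*(-2300486 - 446950) = (2818816 - 177089)*(-2747436) = 2641727*(-2747436) = -7257975861972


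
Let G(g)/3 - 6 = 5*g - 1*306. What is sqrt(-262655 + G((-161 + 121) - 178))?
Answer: 5*I*sqrt(10673) ≈ 516.55*I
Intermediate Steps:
G(g) = -900 + 15*g (G(g) = 18 + 3*(5*g - 1*306) = 18 + 3*(5*g - 306) = 18 + 3*(-306 + 5*g) = 18 + (-918 + 15*g) = -900 + 15*g)
sqrt(-262655 + G((-161 + 121) - 178)) = sqrt(-262655 + (-900 + 15*((-161 + 121) - 178))) = sqrt(-262655 + (-900 + 15*(-40 - 178))) = sqrt(-262655 + (-900 + 15*(-218))) = sqrt(-262655 + (-900 - 3270)) = sqrt(-262655 - 4170) = sqrt(-266825) = 5*I*sqrt(10673)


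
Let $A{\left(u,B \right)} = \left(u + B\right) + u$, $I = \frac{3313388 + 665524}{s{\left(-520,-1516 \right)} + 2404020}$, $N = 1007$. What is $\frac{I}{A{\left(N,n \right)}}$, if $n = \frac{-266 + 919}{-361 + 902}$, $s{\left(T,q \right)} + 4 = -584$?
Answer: $\frac{89691308}{109178602461} \approx 0.00082151$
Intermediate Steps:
$s{\left(T,q \right)} = -588$ ($s{\left(T,q \right)} = -4 - 584 = -588$)
$n = \frac{653}{541} \approx 1.207$
$I = \frac{165788}{100143}$ ($I = \frac{3313388 + 665524}{-588 + 2404020} = \frac{3978912}{2403432} = 3978912 \cdot \frac{1}{2403432} = \frac{165788}{100143} \approx 1.6555$)
$A{\left(u,B \right)} = B + 2 u$ ($A{\left(u,B \right)} = \left(B + u\right) + u = B + 2 u$)
$\frac{I}{A{\left(N,n \right)}} = \frac{165788}{100143 \left(\frac{653}{541} + 2 \cdot 1007\right)} = \frac{165788}{100143 \left(\frac{653}{541} + 2014\right)} = \frac{165788}{100143 \cdot \frac{1090227}{541}} = \frac{165788}{100143} \cdot \frac{541}{1090227} = \frac{89691308}{109178602461}$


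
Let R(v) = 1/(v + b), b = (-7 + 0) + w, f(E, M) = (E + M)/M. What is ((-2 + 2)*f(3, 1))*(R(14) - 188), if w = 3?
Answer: 0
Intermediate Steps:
f(E, M) = (E + M)/M
b = -4 (b = (-7 + 0) + 3 = -7 + 3 = -4)
R(v) = 1/(-4 + v) (R(v) = 1/(v - 4) = 1/(-4 + v))
((-2 + 2)*f(3, 1))*(R(14) - 188) = ((-2 + 2)*((3 + 1)/1))*(1/(-4 + 14) - 188) = (0*(1*4))*(1/10 - 188) = (0*4)*(⅒ - 188) = 0*(-1879/10) = 0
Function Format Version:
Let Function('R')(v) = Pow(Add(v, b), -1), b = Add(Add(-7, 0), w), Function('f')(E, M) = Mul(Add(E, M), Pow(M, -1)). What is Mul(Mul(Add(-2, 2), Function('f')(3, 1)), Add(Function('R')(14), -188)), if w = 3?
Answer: 0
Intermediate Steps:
Function('f')(E, M) = Mul(Pow(M, -1), Add(E, M))
b = -4 (b = Add(Add(-7, 0), 3) = Add(-7, 3) = -4)
Function('R')(v) = Pow(Add(-4, v), -1) (Function('R')(v) = Pow(Add(v, -4), -1) = Pow(Add(-4, v), -1))
Mul(Mul(Add(-2, 2), Function('f')(3, 1)), Add(Function('R')(14), -188)) = Mul(Mul(Add(-2, 2), Mul(Pow(1, -1), Add(3, 1))), Add(Pow(Add(-4, 14), -1), -188)) = Mul(Mul(0, Mul(1, 4)), Add(Pow(10, -1), -188)) = Mul(Mul(0, 4), Add(Rational(1, 10), -188)) = Mul(0, Rational(-1879, 10)) = 0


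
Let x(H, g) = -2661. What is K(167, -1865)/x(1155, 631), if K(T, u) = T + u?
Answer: 566/887 ≈ 0.63811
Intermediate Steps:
K(167, -1865)/x(1155, 631) = (167 - 1865)/(-2661) = -1698*(-1/2661) = 566/887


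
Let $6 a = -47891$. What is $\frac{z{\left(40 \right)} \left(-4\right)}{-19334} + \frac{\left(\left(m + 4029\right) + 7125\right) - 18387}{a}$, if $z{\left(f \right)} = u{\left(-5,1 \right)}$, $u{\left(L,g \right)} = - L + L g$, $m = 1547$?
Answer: $\frac{34116}{47891} \approx 0.71237$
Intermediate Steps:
$z{\left(f \right)} = 0$ ($z{\left(f \right)} = - 5 \left(-1 + 1\right) = \left(-5\right) 0 = 0$)
$a = - \frac{47891}{6}$ ($a = \frac{1}{6} \left(-47891\right) = - \frac{47891}{6} \approx -7981.8$)
$\frac{z{\left(40 \right)} \left(-4\right)}{-19334} + \frac{\left(\left(m + 4029\right) + 7125\right) - 18387}{a} = \frac{0 \left(-4\right)}{-19334} + \frac{\left(\left(1547 + 4029\right) + 7125\right) - 18387}{- \frac{47891}{6}} = 0 \left(- \frac{1}{19334}\right) + \left(\left(5576 + 7125\right) - 18387\right) \left(- \frac{6}{47891}\right) = 0 + \left(12701 - 18387\right) \left(- \frac{6}{47891}\right) = 0 - - \frac{34116}{47891} = 0 + \frac{34116}{47891} = \frac{34116}{47891}$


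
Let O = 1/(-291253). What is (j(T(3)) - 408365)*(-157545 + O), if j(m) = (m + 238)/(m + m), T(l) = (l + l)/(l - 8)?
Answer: 56227622222819426/873759 ≈ 6.4351e+10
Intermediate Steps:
O = -1/291253 ≈ -3.4334e-6
T(l) = 2*l/(-8 + l) (T(l) = (2*l)/(-8 + l) = 2*l/(-8 + l))
j(m) = (238 + m)/(2*m) (j(m) = (238 + m)/((2*m)) = (238 + m)*(1/(2*m)) = (238 + m)/(2*m))
(j(T(3)) - 408365)*(-157545 + O) = ((238 + 2*3/(-8 + 3))/(2*((2*3/(-8 + 3)))) - 408365)*(-157545 - 1/291253) = ((238 + 2*3/(-5))/(2*((2*3/(-5)))) - 408365)*(-45885453886/291253) = ((238 + 2*3*(-⅕))/(2*((2*3*(-⅕)))) - 408365)*(-45885453886/291253) = ((238 - 6/5)/(2*(-6/5)) - 408365)*(-45885453886/291253) = ((½)*(-⅚)*(1184/5) - 408365)*(-45885453886/291253) = (-296/3 - 408365)*(-45885453886/291253) = -1225391/3*(-45885453886/291253) = 56227622222819426/873759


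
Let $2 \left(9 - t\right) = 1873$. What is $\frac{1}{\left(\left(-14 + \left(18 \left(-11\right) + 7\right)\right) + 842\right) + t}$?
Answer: $- \frac{2}{581} \approx -0.0034423$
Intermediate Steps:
$t = - \frac{1855}{2}$ ($t = 9 - \frac{1873}{2} = - \frac{1855}{2} \approx -927.5$)
$\frac{1}{\left(\left(-14 + \left(18 \left(-11\right) + 7\right)\right) + 842\right) + t} = \frac{1}{\left(\left(-14 + \left(18 \left(-11\right) + 7\right)\right) + 842\right) - \frac{1855}{2}} = \frac{1}{\left(\left(-14 + \left(-198 + 7\right)\right) + 842\right) - \frac{1855}{2}} = \frac{1}{\left(\left(-14 - 191\right) + 842\right) - \frac{1855}{2}} = \frac{1}{\left(-205 + 842\right) - \frac{1855}{2}} = \frac{1}{637 - \frac{1855}{2}} = \frac{1}{- \frac{581}{2}} = - \frac{2}{581}$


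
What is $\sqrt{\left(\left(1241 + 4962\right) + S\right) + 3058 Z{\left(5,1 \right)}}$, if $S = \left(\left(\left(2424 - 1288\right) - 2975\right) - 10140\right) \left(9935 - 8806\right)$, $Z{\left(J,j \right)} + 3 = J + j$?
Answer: $i \sqrt{13508914} \approx 3675.4 i$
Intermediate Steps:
$Z{\left(J,j \right)} = -3 + J + j$ ($Z{\left(J,j \right)} = -3 + \left(J + j\right) = -3 + J + j$)
$S = -13524291$ ($S = \left(\left(1136 - 2975\right) - 10140\right) 1129 = \left(-1839 - 10140\right) 1129 = \left(-11979\right) 1129 = -13524291$)
$\sqrt{\left(\left(1241 + 4962\right) + S\right) + 3058 Z{\left(5,1 \right)}} = \sqrt{\left(\left(1241 + 4962\right) - 13524291\right) + 3058 \left(-3 + 5 + 1\right)} = \sqrt{\left(6203 - 13524291\right) + 3058 \cdot 3} = \sqrt{-13518088 + 9174} = \sqrt{-13508914} = i \sqrt{13508914}$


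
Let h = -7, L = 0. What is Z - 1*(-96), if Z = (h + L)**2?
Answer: 145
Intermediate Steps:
Z = 49 (Z = (-7 + 0)**2 = (-7)**2 = 49)
Z - 1*(-96) = 49 - 1*(-96) = 49 + 96 = 145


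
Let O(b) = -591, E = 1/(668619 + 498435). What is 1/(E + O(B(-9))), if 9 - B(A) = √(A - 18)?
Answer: -1167054/689728913 ≈ -0.0016920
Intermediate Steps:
E = 1/1167054 ≈ 8.5686e-7
B(A) = 9 - √(-18 + A) (B(A) = 9 - √(A - 18) = 9 - √(-18 + A))
1/(E + O(B(-9))) = 1/(1/1167054 - 591) = 1/(-689728913/1167054) = -1167054/689728913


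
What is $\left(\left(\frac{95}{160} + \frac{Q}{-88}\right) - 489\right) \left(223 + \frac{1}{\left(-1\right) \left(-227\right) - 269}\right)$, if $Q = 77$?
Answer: $- \frac{48875935}{448} \approx -1.091 \cdot 10^{5}$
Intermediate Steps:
$\left(\left(\frac{95}{160} + \frac{Q}{-88}\right) - 489\right) \left(223 + \frac{1}{\left(-1\right) \left(-227\right) - 269}\right) = \left(\left(\frac{95}{160} + \frac{77}{-88}\right) - 489\right) \left(223 + \frac{1}{\left(-1\right) \left(-227\right) - 269}\right) = \left(\left(95 \cdot \frac{1}{160} + 77 \left(- \frac{1}{88}\right)\right) - 489\right) \left(223 + \frac{1}{227 - 269}\right) = \left(\left(\frac{19}{32} - \frac{7}{8}\right) - 489\right) \left(223 + \frac{1}{-42}\right) = \left(- \frac{9}{32} - 489\right) \left(223 - \frac{1}{42}\right) = \left(- \frac{15657}{32}\right) \frac{9365}{42} = - \frac{48875935}{448}$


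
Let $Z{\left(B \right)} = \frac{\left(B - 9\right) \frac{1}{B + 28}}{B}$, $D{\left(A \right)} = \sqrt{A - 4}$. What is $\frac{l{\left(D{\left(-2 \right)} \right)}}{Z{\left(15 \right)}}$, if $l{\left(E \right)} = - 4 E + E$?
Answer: $- \frac{645 i \sqrt{6}}{2} \approx - 789.96 i$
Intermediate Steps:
$D{\left(A \right)} = \sqrt{-4 + A}$
$Z{\left(B \right)} = \frac{-9 + B}{B \left(28 + B\right)}$ ($Z{\left(B \right)} = \frac{\left(-9 + B\right) \frac{1}{28 + B}}{B} = \frac{\frac{1}{28 + B} \left(-9 + B\right)}{B} = \frac{-9 + B}{B \left(28 + B\right)}$)
$l{\left(E \right)} = - 3 E$
$\frac{l{\left(D{\left(-2 \right)} \right)}}{Z{\left(15 \right)}} = \frac{\left(-3\right) \sqrt{-4 - 2}}{\frac{1}{15} \frac{1}{28 + 15} \left(-9 + 15\right)} = \frac{\left(-3\right) \sqrt{-6}}{\frac{1}{15} \cdot \frac{1}{43} \cdot 6} = \frac{\left(-3\right) i \sqrt{6}}{\frac{1}{15} \cdot \frac{1}{43} \cdot 6} = \frac{\left(-3\right) i \sqrt{6}}{\frac{2}{215}} = - 3 i \sqrt{6} \cdot \frac{215}{2} = - \frac{645 i \sqrt{6}}{2}$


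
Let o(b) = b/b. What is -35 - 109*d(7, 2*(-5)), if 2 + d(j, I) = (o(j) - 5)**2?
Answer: -1561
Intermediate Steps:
o(b) = 1
d(j, I) = 14 (d(j, I) = -2 + (1 - 5)**2 = -2 + (-4)**2 = -2 + 16 = 14)
-35 - 109*d(7, 2*(-5)) = -35 - 109*14 = -35 - 1526 = -1561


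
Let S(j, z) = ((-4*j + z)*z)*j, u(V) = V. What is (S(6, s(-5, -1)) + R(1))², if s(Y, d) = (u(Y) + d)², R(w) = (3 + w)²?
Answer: 6801664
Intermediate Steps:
s(Y, d) = (Y + d)²
S(j, z) = j*z*(z - 4*j) (S(j, z) = ((z - 4*j)*z)*j = (z*(z - 4*j))*j = j*z*(z - 4*j))
(S(6, s(-5, -1)) + R(1))² = (6*(-5 - 1)²*((-5 - 1)² - 4*6) + (3 + 1)²)² = (6*(-6)²*((-6)² - 24) + 4²)² = (6*36*(36 - 24) + 16)² = (6*36*12 + 16)² = (2592 + 16)² = 2608² = 6801664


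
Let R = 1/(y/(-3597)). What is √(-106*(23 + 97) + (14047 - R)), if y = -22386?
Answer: 5*√2955213170/7462 ≈ 36.426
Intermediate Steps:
R = 1199/7462 (R = 1/(-22386/(-3597)) = 1/(-22386*(-1/3597)) = 1/(7462/1199) = 1199/7462 ≈ 0.16068)
√(-106*(23 + 97) + (14047 - R)) = √(-106*(23 + 97) + (14047 - 1*1199/7462)) = √(-106*120 + (14047 - 1199/7462)) = √(-12720 + 104817515/7462) = √(9900875/7462) = 5*√2955213170/7462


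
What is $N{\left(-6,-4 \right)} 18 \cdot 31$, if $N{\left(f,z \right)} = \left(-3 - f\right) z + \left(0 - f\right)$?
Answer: $-3348$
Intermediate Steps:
$N{\left(f,z \right)} = - f + z \left(-3 - f\right)$ ($N{\left(f,z \right)} = z \left(-3 - f\right) - f = - f + z \left(-3 - f\right)$)
$N{\left(-6,-4 \right)} 18 \cdot 31 = \left(\left(-1\right) \left(-6\right) - -12 - \left(-6\right) \left(-4\right)\right) 18 \cdot 31 = \left(6 + 12 - 24\right) 18 \cdot 31 = \left(-6\right) 18 \cdot 31 = \left(-108\right) 31 = -3348$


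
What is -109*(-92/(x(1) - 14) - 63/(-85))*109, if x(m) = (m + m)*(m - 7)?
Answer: -56185249/1105 ≈ -50846.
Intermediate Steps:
x(m) = 2*m*(-7 + m) (x(m) = (2*m)*(-7 + m) = 2*m*(-7 + m))
-109*(-92/(x(1) - 14) - 63/(-85))*109 = -109*(-92/(2*1*(-7 + 1) - 14) - 63/(-85))*109 = -109*(-92/(2*1*(-6) - 14) - 63*(-1/85))*109 = -109*(-92/(-12 - 14) + 63/85)*109 = -109*(-92/(-26) + 63/85)*109 = -109*(-92*(-1/26) + 63/85)*109 = -109*(46/13 + 63/85)*109 = -109*4729/1105*109 = -515461/1105*109 = -56185249/1105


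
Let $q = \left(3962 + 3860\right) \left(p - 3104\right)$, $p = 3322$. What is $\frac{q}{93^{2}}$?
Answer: $\frac{1705196}{8649} \approx 197.16$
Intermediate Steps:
$q = 1705196$ ($q = \left(3962 + 3860\right) \left(3322 - 3104\right) = 7822 \cdot 218 = 1705196$)
$\frac{q}{93^{2}} = \frac{1705196}{93^{2}} = \frac{1705196}{8649}$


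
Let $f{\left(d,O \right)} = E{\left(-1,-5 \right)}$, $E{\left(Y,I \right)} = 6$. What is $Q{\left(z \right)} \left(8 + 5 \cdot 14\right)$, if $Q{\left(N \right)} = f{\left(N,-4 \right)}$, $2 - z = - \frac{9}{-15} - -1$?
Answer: $468$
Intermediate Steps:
$f{\left(d,O \right)} = 6$
$z = \frac{2}{5}$ ($z = 2 - \left(- \frac{9}{-15} - -1\right) = 2 - \left(\left(-9\right) \left(- \frac{1}{15}\right) + 1\right) = 2 - \left(\frac{3}{5} + 1\right) = 2 - \frac{8}{5} = \frac{2}{5} \approx 0.4$)
$Q{\left(N \right)} = 6$
$Q{\left(z \right)} \left(8 + 5 \cdot 14\right) = 6 \left(8 + 5 \cdot 14\right) = 6 \left(8 + 70\right) = 6 \cdot 78 = 468$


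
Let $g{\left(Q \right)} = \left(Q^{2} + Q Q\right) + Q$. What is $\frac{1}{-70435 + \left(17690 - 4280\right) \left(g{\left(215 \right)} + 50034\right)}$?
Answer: $\frac{1}{1913523155} \approx 5.226 \cdot 10^{-10}$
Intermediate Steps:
$g{\left(Q \right)} = Q + 2 Q^{2}$ ($g{\left(Q \right)} = \left(Q^{2} + Q^{2}\right) + Q = 2 Q^{2} + Q = Q + 2 Q^{2}$)
$\frac{1}{-70435 + \left(17690 - 4280\right) \left(g{\left(215 \right)} + 50034\right)} = \frac{1}{-70435 + \left(17690 - 4280\right) \left(215 \left(1 + 2 \cdot 215\right) + 50034\right)} = \frac{1}{-70435 + 13410 \left(215 \left(1 + 430\right) + 50034\right)} = \frac{1}{-70435 + 13410 \left(215 \cdot 431 + 50034\right)} = \frac{1}{-70435 + 13410 \left(92665 + 50034\right)} = \frac{1}{-70435 + 13410 \cdot 142699} = \frac{1}{-70435 + 1913593590} = \frac{1}{1913523155}$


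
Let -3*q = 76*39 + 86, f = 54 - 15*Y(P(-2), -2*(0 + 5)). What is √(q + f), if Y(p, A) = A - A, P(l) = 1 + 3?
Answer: 38*I*√6/3 ≈ 31.027*I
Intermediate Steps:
P(l) = 4
Y(p, A) = 0
f = 54 (f = 54 - 15*0 = 54 + 0 = 54)
q = -3050/3 (q = -(76*39 + 86)/3 = -(2964 + 86)/3 = -⅓*3050 = -3050/3 ≈ -1016.7)
√(q + f) = √(-3050/3 + 54) = √(-2888/3) = 38*I*√6/3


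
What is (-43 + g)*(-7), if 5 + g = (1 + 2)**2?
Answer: 273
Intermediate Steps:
g = 4 (g = -5 + (1 + 2)**2 = -5 + 3**2 = -5 + 9 = 4)
(-43 + g)*(-7) = (-43 + 4)*(-7) = -39*(-7) = 273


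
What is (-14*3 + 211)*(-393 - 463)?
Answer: -144664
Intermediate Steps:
(-14*3 + 211)*(-393 - 463) = (-42 + 211)*(-856) = 169*(-856) = -144664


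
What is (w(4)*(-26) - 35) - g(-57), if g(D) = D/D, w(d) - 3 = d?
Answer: -218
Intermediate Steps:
w(d) = 3 + d
g(D) = 1
(w(4)*(-26) - 35) - g(-57) = ((3 + 4)*(-26) - 35) - 1*1 = (7*(-26) - 35) - 1 = (-182 - 35) - 1 = -217 - 1 = -218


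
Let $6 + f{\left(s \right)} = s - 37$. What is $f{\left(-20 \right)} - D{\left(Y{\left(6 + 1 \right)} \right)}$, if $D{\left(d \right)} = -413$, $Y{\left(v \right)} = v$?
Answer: $350$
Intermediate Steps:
$f{\left(s \right)} = -43 + s$ ($f{\left(s \right)} = -6 + \left(s - 37\right) = -6 + \left(-37 + s\right) = -43 + s$)
$f{\left(-20 \right)} - D{\left(Y{\left(6 + 1 \right)} \right)} = \left(-43 - 20\right) - -413 = -63 + 413 = 350$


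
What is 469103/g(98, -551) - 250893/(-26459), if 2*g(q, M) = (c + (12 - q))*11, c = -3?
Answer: -24578368307/25903361 ≈ -948.85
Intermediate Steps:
g(q, M) = 99/2 - 11*q/2 (g(q, M) = ((-3 + (12 - q))*11)/2 = ((9 - q)*11)/2 = (99 - 11*q)/2 = 99/2 - 11*q/2)
469103/g(98, -551) - 250893/(-26459) = 469103/(99/2 - 11/2*98) - 250893/(-26459) = 469103/(99/2 - 539) - 250893*(-1/26459) = 469103/(-979/2) + 250893/26459 = 469103*(-2/979) + 250893/26459 = -938206/979 + 250893/26459 = -24578368307/25903361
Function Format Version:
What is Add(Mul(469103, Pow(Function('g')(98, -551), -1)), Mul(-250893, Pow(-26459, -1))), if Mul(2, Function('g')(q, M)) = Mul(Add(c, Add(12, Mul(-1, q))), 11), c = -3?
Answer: Rational(-24578368307, 25903361) ≈ -948.85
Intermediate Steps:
Function('g')(q, M) = Add(Rational(99, 2), Mul(Rational(-11, 2), q)) (Function('g')(q, M) = Mul(Rational(1, 2), Mul(Add(-3, Add(12, Mul(-1, q))), 11)) = Mul(Rational(1, 2), Mul(Add(9, Mul(-1, q)), 11)) = Mul(Rational(1, 2), Add(99, Mul(-11, q))) = Add(Rational(99, 2), Mul(Rational(-11, 2), q)))
Add(Mul(469103, Pow(Function('g')(98, -551), -1)), Mul(-250893, Pow(-26459, -1))) = Add(Mul(469103, Pow(Add(Rational(99, 2), Mul(Rational(-11, 2), 98)), -1)), Mul(-250893, Pow(-26459, -1))) = Add(Mul(469103, Pow(Add(Rational(99, 2), -539), -1)), Mul(-250893, Rational(-1, 26459))) = Add(Mul(469103, Pow(Rational(-979, 2), -1)), Rational(250893, 26459)) = Add(Mul(469103, Rational(-2, 979)), Rational(250893, 26459)) = Add(Rational(-938206, 979), Rational(250893, 26459)) = Rational(-24578368307, 25903361)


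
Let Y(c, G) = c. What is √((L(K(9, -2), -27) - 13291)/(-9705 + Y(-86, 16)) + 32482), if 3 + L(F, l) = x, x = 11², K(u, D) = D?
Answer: √3113973063085/9791 ≈ 180.23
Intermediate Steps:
x = 121
L(F, l) = 118 (L(F, l) = -3 + 121 = 118)
√((L(K(9, -2), -27) - 13291)/(-9705 + Y(-86, 16)) + 32482) = √((118 - 13291)/(-9705 - 86) + 32482) = √(-13173/(-9791) + 32482) = √(-13173*(-1/9791) + 32482) = √(13173/9791 + 32482) = √(318044435/9791) = √3113973063085/9791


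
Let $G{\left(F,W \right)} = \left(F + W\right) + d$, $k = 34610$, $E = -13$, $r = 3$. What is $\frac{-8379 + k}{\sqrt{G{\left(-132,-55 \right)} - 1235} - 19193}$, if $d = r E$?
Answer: $- \frac{503451583}{368372710} - \frac{26231 i \sqrt{1461}}{368372710} \approx -1.3667 - 0.0027218 i$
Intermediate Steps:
$d = -39$ ($d = 3 \left(-13\right) = -39$)
$G{\left(F,W \right)} = -39 + F + W$ ($G{\left(F,W \right)} = \left(F + W\right) - 39 = -39 + F + W$)
$\frac{-8379 + k}{\sqrt{G{\left(-132,-55 \right)} - 1235} - 19193} = \frac{-8379 + 34610}{\sqrt{\left(-39 - 132 - 55\right) - 1235} - 19193} = \frac{26231}{\sqrt{-226 - 1235} - 19193} = \frac{26231}{\sqrt{-1461} - 19193} = \frac{26231}{i \sqrt{1461} - 19193} = \frac{26231}{-19193 + i \sqrt{1461}}$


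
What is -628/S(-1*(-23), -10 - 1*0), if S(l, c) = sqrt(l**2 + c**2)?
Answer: -628*sqrt(629)/629 ≈ -25.040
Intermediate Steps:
S(l, c) = sqrt(c**2 + l**2)
-628/S(-1*(-23), -10 - 1*0) = -628/sqrt((-10 - 1*0)**2 + (-1*(-23))**2) = -628/sqrt((-10 + 0)**2 + 23**2) = -628/sqrt((-10)**2 + 529) = -628/sqrt(100 + 529) = -628*sqrt(629)/629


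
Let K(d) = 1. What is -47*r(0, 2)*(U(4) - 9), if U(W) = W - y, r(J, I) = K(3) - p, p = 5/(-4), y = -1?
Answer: 423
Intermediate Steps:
p = -5/4 (p = 5*(-1/4) = -5/4 ≈ -1.2500)
r(J, I) = 9/4 (r(J, I) = 1 - 1*(-5/4) = 1 + 5/4 = 9/4)
U(W) = 1 + W (U(W) = W - 1*(-1) = W + 1 = 1 + W)
-47*r(0, 2)*(U(4) - 9) = -423*((1 + 4) - 9)/4 = -423*(5 - 9)/4 = -423*(-4)/4 = -47*(-9) = 423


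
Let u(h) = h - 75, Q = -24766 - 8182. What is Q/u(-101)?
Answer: 8237/44 ≈ 187.20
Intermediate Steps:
Q = -32948
u(h) = -75 + h
Q/u(-101) = -32948/(-75 - 101) = -32948/(-176) = -32948*(-1/176) = 8237/44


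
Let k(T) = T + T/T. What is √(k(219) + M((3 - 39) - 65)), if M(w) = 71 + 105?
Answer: 6*√11 ≈ 19.900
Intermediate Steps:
M(w) = 176
k(T) = 1 + T (k(T) = T + 1 = 1 + T)
√(k(219) + M((3 - 39) - 65)) = √((1 + 219) + 176) = √(220 + 176) = √396 = 6*√11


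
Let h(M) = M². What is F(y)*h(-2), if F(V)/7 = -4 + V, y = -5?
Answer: -252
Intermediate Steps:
F(V) = -28 + 7*V (F(V) = 7*(-4 + V) = -28 + 7*V)
F(y)*h(-2) = (-28 + 7*(-5))*(-2)² = (-28 - 35)*4 = -63*4 = -252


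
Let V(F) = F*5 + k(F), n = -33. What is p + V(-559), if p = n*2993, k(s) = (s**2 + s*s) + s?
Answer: 522839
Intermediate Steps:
k(s) = s + 2*s**2 (k(s) = (s**2 + s**2) + s = 2*s**2 + s = s + 2*s**2)
V(F) = 5*F + F*(1 + 2*F) (V(F) = F*5 + F*(1 + 2*F) = 5*F + F*(1 + 2*F))
p = -98769 (p = -33*2993 = -98769)
p + V(-559) = -98769 + 2*(-559)*(3 - 559) = -98769 + 2*(-559)*(-556) = -98769 + 621608 = 522839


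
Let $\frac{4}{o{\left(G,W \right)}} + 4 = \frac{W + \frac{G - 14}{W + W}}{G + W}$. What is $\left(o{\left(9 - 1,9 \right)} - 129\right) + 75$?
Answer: $- \frac{4908}{89} \approx -55.146$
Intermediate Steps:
$o{\left(G,W \right)} = \frac{4}{-4 + \frac{W + \frac{-14 + G}{2 W}}{G + W}}$ ($o{\left(G,W \right)} = \frac{4}{-4 + \frac{W + \frac{G - 14}{W + W}}{G + W}} = \frac{4}{-4 + \frac{W + \frac{-14 + G}{2 W}}{G + W}}$)
$\left(o{\left(9 - 1,9 \right)} - 129\right) + 75 = \left(\left(-8\right) 9 \frac{1}{14 - \left(9 - 1\right) + 6 \cdot 9^{2} + 8 \left(9 - 1\right) 9} \left(\left(9 - 1\right) + 9\right) - 129\right) + 75 = \left(\left(-8\right) 9 \frac{1}{14 - \left(9 - 1\right) + 6 \cdot 81 + 8 \left(9 - 1\right) 9} \left(\left(9 - 1\right) + 9\right) - 129\right) + 75 = \left(\left(-8\right) 9 \frac{1}{14 - 8 + 486 + 8 \cdot 8 \cdot 9} \left(8 + 9\right) - 129\right) + 75 = \left(\left(-8\right) 9 \frac{1}{14 - 8 + 486 + 576} \cdot 17 - 129\right) + 75 = \left(\left(-8\right) 9 \cdot \frac{1}{1068} \cdot 17 - 129\right) + 75 = \left(- \frac{102}{89} - 129\right) + 75 = - \frac{11583}{89} + 75 = - \frac{4908}{89}$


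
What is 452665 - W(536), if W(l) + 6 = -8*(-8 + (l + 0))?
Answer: 456895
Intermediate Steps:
W(l) = 58 - 8*l (W(l) = -6 - 8*(-8 + (l + 0)) = -6 - 8*(-8 + l) = -6 + (64 - 8*l) = 58 - 8*l)
452665 - W(536) = 452665 - (58 - 8*536) = 452665 - (58 - 4288) = 452665 - 1*(-4230) = 452665 + 4230 = 456895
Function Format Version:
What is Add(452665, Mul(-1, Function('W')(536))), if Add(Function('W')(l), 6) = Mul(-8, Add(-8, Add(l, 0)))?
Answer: 456895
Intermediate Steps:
Function('W')(l) = Add(58, Mul(-8, l)) (Function('W')(l) = Add(-6, Mul(-8, Add(-8, Add(l, 0)))) = Add(-6, Mul(-8, Add(-8, l))) = Add(-6, Add(64, Mul(-8, l))) = Add(58, Mul(-8, l)))
Add(452665, Mul(-1, Function('W')(536))) = Add(452665, Mul(-1, Add(58, Mul(-8, 536)))) = Add(452665, Mul(-1, Add(58, -4288))) = Add(452665, Mul(-1, -4230)) = Add(452665, 4230) = 456895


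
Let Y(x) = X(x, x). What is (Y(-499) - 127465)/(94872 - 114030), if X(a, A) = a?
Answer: 63982/9579 ≈ 6.6794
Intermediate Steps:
Y(x) = x
(Y(-499) - 127465)/(94872 - 114030) = (-499 - 127465)/(94872 - 114030) = -127964/(-19158) = -127964*(-1/19158) = 63982/9579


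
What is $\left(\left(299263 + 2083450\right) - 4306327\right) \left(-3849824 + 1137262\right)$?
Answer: $5217922239068$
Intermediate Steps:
$\left(\left(299263 + 2083450\right) - 4306327\right) \left(-3849824 + 1137262\right) = \left(2382713 - 4306327\right) \left(-2712562\right) = \left(-1923614\right) \left(-2712562\right) = 5217922239068$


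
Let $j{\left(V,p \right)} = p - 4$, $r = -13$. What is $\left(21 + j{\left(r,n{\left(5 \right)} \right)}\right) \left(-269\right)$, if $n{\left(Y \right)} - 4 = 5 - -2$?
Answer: $-7532$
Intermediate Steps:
$n{\left(Y \right)} = 11$ ($n{\left(Y \right)} = 4 + \left(5 - -2\right) = 4 + \left(5 + 2\right) = 4 + 7 = 11$)
$j{\left(V,p \right)} = -4 + p$
$\left(21 + j{\left(r,n{\left(5 \right)} \right)}\right) \left(-269\right) = \left(21 + \left(-4 + 11\right)\right) \left(-269\right) = \left(21 + 7\right) \left(-269\right) = 28 \left(-269\right) = -7532$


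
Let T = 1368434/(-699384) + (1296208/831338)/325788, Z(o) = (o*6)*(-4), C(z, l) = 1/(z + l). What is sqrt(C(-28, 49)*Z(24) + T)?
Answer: 5*I*sqrt(93391387407527906902091295927)/281876672076018 ≈ 5.4208*I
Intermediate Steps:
C(z, l) = 1/(l + z)
Z(o) = -24*o (Z(o) = (6*o)*(-4) = -24*o)
T = -7721368371902113/3946273409064252 (T = 1368434*(-1/699384) + (1296208*(1/831338))*(1/325788) = -684217/349692 + (648104/415669)*(1/325788) = -684217/349692 + 162026/33854993043 = -7721368371902113/3946273409064252 ≈ -1.9566)
sqrt(C(-28, 49)*Z(24) + T) = sqrt((-24*24)/(49 - 28) - 7721368371902113/3946273409064252) = sqrt(-576/21 - 7721368371902113/3946273409064252) = sqrt((1/21)*(-576) - 7721368371902113/3946273409064252) = sqrt(-192/7 - 7721368371902113/3946273409064252) = sqrt(-16566001492727575/563753344152036) = 5*I*sqrt(93391387407527906902091295927)/281876672076018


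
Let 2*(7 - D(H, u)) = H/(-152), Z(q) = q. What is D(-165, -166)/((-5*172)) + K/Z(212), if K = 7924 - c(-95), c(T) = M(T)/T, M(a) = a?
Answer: 517743241/13856320 ≈ 37.365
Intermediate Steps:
D(H, u) = 7 + H/304 (D(H, u) = 7 - H/(2*(-152)) = 7 - H*(-1)/(2*152) = 7 - (-1)*H/304 = 7 + H/304)
c(T) = 1 (c(T) = T/T = 1)
K = 7923 (K = 7924 - 1*1 = 7924 - 1 = 7923)
D(-165, -166)/((-5*172)) + K/Z(212) = (7 + (1/304)*(-165))/((-5*172)) + 7923/212 = (7 - 165/304)/(-860) + 7923*(1/212) = (1963/304)*(-1/860) + 7923/212 = -1963/261440 + 7923/212 = 517743241/13856320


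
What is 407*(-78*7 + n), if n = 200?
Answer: -140822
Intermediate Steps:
407*(-78*7 + n) = 407*(-78*7 + 200) = 407*(-546 + 200) = 407*(-346) = -140822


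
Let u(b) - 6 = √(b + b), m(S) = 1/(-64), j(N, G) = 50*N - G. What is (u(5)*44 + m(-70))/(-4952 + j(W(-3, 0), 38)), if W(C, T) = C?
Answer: -3379/65792 - 11*√10/1285 ≈ -0.078429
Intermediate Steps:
j(N, G) = -G + 50*N
m(S) = -1/64
u(b) = 6 + √2*√b (u(b) = 6 + √(b + b) = 6 + √(2*b) = 6 + √2*√b)
(u(5)*44 + m(-70))/(-4952 + j(W(-3, 0), 38)) = ((6 + √2*√5)*44 - 1/64)/(-4952 + (-1*38 + 50*(-3))) = ((6 + √10)*44 - 1/64)/(-4952 + (-38 - 150)) = ((264 + 44*√10) - 1/64)/(-4952 - 188) = (16895/64 + 44*√10)/(-5140) = (16895/64 + 44*√10)*(-1/5140) = -3379/65792 - 11*√10/1285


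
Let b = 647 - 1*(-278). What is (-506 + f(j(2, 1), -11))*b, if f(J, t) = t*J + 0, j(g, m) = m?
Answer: -478225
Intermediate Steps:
b = 925 (b = 647 + 278 = 925)
f(J, t) = J*t (f(J, t) = J*t + 0 = J*t)
(-506 + f(j(2, 1), -11))*b = (-506 + 1*(-11))*925 = (-506 - 11)*925 = -517*925 = -478225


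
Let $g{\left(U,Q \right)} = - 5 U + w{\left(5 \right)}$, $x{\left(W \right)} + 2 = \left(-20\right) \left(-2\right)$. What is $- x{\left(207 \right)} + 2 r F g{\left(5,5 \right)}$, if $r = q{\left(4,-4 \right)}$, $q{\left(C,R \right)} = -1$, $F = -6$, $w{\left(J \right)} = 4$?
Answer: $-290$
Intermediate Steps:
$x{\left(W \right)} = 38$ ($x{\left(W \right)} = -2 - -40 = -2 + 40 = 38$)
$g{\left(U,Q \right)} = 4 - 5 U$ ($g{\left(U,Q \right)} = - 5 U + 4 = 4 - 5 U$)
$r = -1$
$- x{\left(207 \right)} + 2 r F g{\left(5,5 \right)} = \left(-1\right) 38 + 2 \left(-1\right) \left(-6\right) \left(4 - 25\right) = -38 + \left(-2\right) \left(-6\right) \left(4 - 25\right) = -38 + 12 \left(-21\right) = -38 - 252 = -290$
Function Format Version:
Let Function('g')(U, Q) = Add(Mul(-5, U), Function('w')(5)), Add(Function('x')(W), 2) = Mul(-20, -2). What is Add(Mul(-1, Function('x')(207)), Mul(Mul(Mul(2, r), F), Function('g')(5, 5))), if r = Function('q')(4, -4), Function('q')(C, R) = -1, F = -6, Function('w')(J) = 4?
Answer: -290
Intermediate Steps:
Function('x')(W) = 38 (Function('x')(W) = Add(-2, Mul(-20, -2)) = Add(-2, 40) = 38)
Function('g')(U, Q) = Add(4, Mul(-5, U)) (Function('g')(U, Q) = Add(Mul(-5, U), 4) = Add(4, Mul(-5, U)))
r = -1
Add(Mul(-1, Function('x')(207)), Mul(Mul(Mul(2, r), F), Function('g')(5, 5))) = Add(Mul(-1, 38), Mul(Mul(Mul(2, -1), -6), Add(4, Mul(-5, 5)))) = Add(-38, Mul(Mul(-2, -6), Add(4, -25))) = Add(-38, Mul(12, -21)) = Add(-38, -252) = -290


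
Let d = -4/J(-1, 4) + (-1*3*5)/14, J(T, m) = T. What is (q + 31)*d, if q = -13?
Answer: 369/7 ≈ 52.714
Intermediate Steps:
d = 41/14 (d = -4/(-1) + (-1*3*5)/14 = -4*(-1) - 3*5*(1/14) = 4 - 15*1/14 = 4 - 15/14 = 41/14 ≈ 2.9286)
(q + 31)*d = (-13 + 31)*(41/14) = 18*(41/14) = 369/7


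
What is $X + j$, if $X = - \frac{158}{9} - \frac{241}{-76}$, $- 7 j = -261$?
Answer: $\frac{109651}{4788} \approx 22.901$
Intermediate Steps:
$j = \frac{261}{7}$ ($j = \left(- \frac{1}{7}\right) \left(-261\right) = \frac{261}{7} \approx 37.286$)
$X = - \frac{9839}{684}$ ($X = \left(-158\right) \frac{1}{9} - - \frac{241}{76} = - \frac{158}{9} + \frac{241}{76} = - \frac{9839}{684} \approx -14.385$)
$X + j = - \frac{9839}{684} + \frac{261}{7} = \frac{109651}{4788}$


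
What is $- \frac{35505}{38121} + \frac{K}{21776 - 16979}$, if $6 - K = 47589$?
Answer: $- \frac{73489964}{6772831} \approx -10.851$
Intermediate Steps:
$K = -47583$ ($K = 6 - 47589 = -47583$)
$- \frac{35505}{38121} + \frac{K}{21776 - 16979} = - \frac{35505}{38121} - \frac{47583}{21776 - 16979} = \left(-35505\right) \frac{1}{38121} - \frac{47583}{4797} = - \frac{11835}{12707} - \frac{5287}{533} = - \frac{73489964}{6772831}$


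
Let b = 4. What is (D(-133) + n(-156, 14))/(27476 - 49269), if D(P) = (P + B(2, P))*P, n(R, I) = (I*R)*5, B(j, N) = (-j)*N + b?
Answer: 29141/21793 ≈ 1.3372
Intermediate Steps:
B(j, N) = 4 - N*j (B(j, N) = (-j)*N + 4 = -N*j + 4 = 4 - N*j)
n(R, I) = 5*I*R
D(P) = P*(4 - P) (D(P) = (P + (4 - 1*P*2))*P = (P + (4 - 2*P))*P = (4 - P)*P = P*(4 - P))
(D(-133) + n(-156, 14))/(27476 - 49269) = (-133*(4 - 1*(-133)) + 5*14*(-156))/(27476 - 49269) = (-133*(4 + 133) - 10920)/(-21793) = (-133*137 - 10920)*(-1/21793) = (-18221 - 10920)*(-1/21793) = -29141*(-1/21793) = 29141/21793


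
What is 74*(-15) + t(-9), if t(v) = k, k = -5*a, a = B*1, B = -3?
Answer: -1095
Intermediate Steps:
a = -3 (a = -3*1 = -3)
k = 15 (k = -5*(-3) = 15)
t(v) = 15
74*(-15) + t(-9) = 74*(-15) + 15 = -1110 + 15 = -1095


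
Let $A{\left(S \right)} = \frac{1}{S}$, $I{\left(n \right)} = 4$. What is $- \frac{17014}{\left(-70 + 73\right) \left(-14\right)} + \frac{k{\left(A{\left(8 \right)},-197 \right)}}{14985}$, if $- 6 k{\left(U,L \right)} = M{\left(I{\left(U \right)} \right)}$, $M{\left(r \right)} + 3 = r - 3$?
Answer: $\frac{127477402}{314685} \approx 405.1$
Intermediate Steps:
$M{\left(r \right)} = -6 + r$ ($M{\left(r \right)} = -3 + \left(r - 3\right) = -3 + \left(-3 + r\right) = -6 + r$)
$k{\left(U,L \right)} = \frac{1}{3}$ ($k{\left(U,L \right)} = - \frac{-6 + 4}{6} = \left(- \frac{1}{6}\right) \left(-2\right) = \frac{1}{3}$)
$- \frac{17014}{\left(-70 + 73\right) \left(-14\right)} + \frac{k{\left(A{\left(8 \right)},-197 \right)}}{14985} = - \frac{17014}{\left(-70 + 73\right) \left(-14\right)} + \frac{1}{3 \cdot 14985} = - \frac{17014}{3 \left(-14\right)} + \frac{1}{3} \cdot \frac{1}{14985} = - \frac{17014}{-42} + \frac{1}{44955} = \left(-17014\right) \left(- \frac{1}{42}\right) + \frac{1}{44955} = \frac{8507}{21} + \frac{1}{44955} = \frac{127477402}{314685}$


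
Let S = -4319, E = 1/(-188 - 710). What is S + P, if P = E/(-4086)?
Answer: -15847395731/3669228 ≈ -4319.0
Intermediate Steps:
E = -1/898 (E = 1/(-898) = -1/898 ≈ -0.0011136)
P = 1/3669228 (P = -1/898/(-4086) = -1/898*(-1/4086) = 1/3669228 ≈ 2.7254e-7)
S + P = -4319 + 1/3669228 = -15847395731/3669228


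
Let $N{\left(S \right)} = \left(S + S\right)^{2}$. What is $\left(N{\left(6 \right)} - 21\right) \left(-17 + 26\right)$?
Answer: $1107$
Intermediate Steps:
$N{\left(S \right)} = 4 S^{2}$ ($N{\left(S \right)} = \left(2 S\right)^{2} = 4 S^{2}$)
$\left(N{\left(6 \right)} - 21\right) \left(-17 + 26\right) = \left(4 \cdot 6^{2} - 21\right) \left(-17 + 26\right) = \left(4 \cdot 36 - 21\right) 9 = \left(144 - 21\right) 9 = 123 \cdot 9 = 1107$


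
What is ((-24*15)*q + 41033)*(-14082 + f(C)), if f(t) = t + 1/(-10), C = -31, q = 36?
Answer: -3961970563/10 ≈ -3.9620e+8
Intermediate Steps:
f(t) = -⅒ + t (f(t) = t - ⅒ = -⅒ + t)
((-24*15)*q + 41033)*(-14082 + f(C)) = (-24*15*36 + 41033)*(-14082 + (-⅒ - 31)) = (-360*36 + 41033)*(-14082 - 311/10) = (-12960 + 41033)*(-141131/10) = 28073*(-141131/10) = -3961970563/10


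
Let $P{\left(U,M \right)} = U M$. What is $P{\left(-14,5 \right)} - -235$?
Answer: $165$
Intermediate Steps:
$P{\left(U,M \right)} = M U$
$P{\left(-14,5 \right)} - -235 = 5 \left(-14\right) - -235 = -70 + 235 = 165$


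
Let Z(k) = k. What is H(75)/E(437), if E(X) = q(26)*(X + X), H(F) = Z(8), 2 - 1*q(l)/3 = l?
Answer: -1/7866 ≈ -0.00012713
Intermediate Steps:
q(l) = 6 - 3*l
H(F) = 8
E(X) = -144*X (E(X) = (6 - 3*26)*(X + X) = (6 - 78)*(2*X) = -144*X)
H(75)/E(437) = 8/((-144*437)) = 8/(-62928) = 8*(-1/62928) = -1/7866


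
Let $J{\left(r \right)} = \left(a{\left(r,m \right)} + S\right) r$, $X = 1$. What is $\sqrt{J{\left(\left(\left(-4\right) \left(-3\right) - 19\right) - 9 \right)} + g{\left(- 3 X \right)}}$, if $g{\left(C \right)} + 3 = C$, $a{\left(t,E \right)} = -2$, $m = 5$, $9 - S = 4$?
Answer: $3 i \sqrt{6} \approx 7.3485 i$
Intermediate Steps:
$S = 5$ ($S = 9 - 4 = 5$)
$J{\left(r \right)} = 3 r$ ($J{\left(r \right)} = \left(-2 + 5\right) r = 3 r$)
$g{\left(C \right)} = -3 + C$
$\sqrt{J{\left(\left(\left(-4\right) \left(-3\right) - 19\right) - 9 \right)} + g{\left(- 3 X \right)}} = \sqrt{3 \left(\left(\left(-4\right) \left(-3\right) - 19\right) - 9\right) - 6} = \sqrt{3 \left(\left(12 - 19\right) - 9\right) - 6} = \sqrt{3 \left(-7 - 9\right) - 6} = \sqrt{3 \left(-16\right) - 6} = \sqrt{-48 - 6} = \sqrt{-54} = 3 i \sqrt{6}$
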